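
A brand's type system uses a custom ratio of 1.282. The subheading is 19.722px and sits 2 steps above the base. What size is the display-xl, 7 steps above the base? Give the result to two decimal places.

68.30px

19.722 × 1.282⁵ = 19.722 × 3.46290 ≈ 68.295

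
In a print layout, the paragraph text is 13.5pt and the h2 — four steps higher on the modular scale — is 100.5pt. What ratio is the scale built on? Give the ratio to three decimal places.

The ratio satisfies 13.5 × r⁴ = 100.5, so r = (100.5 / 13.5)^(1/4).
r = 7.4444^(1/4) ≈ 1.6518

1.652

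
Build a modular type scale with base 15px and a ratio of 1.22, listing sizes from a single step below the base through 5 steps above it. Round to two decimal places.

Step -1: 15.0 ÷ 1.22 = 12.30
Step 0: 15px
Step 1: 15.0 × 1.22 = 18.30
Step 2: 15.0 × 1.22² = 22.33
Step 3: 15.0 × 1.22³ = 27.24
Step 4: 15.0 × 1.22⁴ = 33.23
Step 5: 15.0 × 1.22⁵ = 40.54

12.30px, 15.00px, 18.30px, 22.33px, 27.24px, 33.23px, 40.54px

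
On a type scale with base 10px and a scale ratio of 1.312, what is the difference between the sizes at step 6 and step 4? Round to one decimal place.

Step 4: 10.0 × 1.312⁴ = 29.630px
Step 6: 10.0 × 1.312⁶ = 51.004px
Difference: 51.004 − 29.630 = 21.374px

21.4px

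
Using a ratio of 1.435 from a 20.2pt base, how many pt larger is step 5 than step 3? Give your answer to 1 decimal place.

Step 3: 20.2 × 1.435³ = 59.691pt
Step 5: 20.2 × 1.435⁵ = 122.917pt
Difference: 122.917 − 59.691 = 63.226pt

63.2pt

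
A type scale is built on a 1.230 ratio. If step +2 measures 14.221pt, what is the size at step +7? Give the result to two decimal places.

Moving from step +2 to step +7 is 5 steps up, so multiply by r⁵.
14.221 × 1.230⁵ = 14.221 × 2.81531 ≈ 40.036

40.04pt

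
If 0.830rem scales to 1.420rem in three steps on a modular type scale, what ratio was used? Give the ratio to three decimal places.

1.196

r³ = 1.420 / 0.830, so r = (1.420/0.830)^(1/3).
r = 1.7108^(1/3) ≈ 1.1960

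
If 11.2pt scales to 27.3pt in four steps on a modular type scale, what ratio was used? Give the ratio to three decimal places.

1.249

The ratio satisfies 11.2 × r⁴ = 27.3, so r = (27.3 / 11.2)^(1/4).
r = 2.4375^(1/4) ≈ 1.2495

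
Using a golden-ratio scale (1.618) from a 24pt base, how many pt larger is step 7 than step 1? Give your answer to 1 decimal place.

Step 1: 24.0 × 1.618 = 38.832pt
Step 7: 24.0 × 1.618⁷ = 696.724pt
Difference: 696.724 − 38.832 = 657.892pt

657.9pt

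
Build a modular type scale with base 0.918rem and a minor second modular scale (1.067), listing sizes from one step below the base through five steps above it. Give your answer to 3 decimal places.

Step -1: 0.918 ÷ 1.067 = 0.860
Step 0: 0.918rem
Step 1: 0.918 × 1.067 = 0.980
Step 2: 0.918 × 1.067² = 1.045
Step 3: 0.918 × 1.067³ = 1.115
Step 4: 0.918 × 1.067⁴ = 1.190
Step 5: 0.918 × 1.067⁵ = 1.270

0.860rem, 0.918rem, 0.980rem, 1.045rem, 1.115rem, 1.190rem, 1.270rem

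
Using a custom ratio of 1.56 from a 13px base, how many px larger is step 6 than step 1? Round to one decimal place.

Step 1: 13.0 × 1.56 = 20.280px
Step 6: 13.0 × 1.56⁶ = 187.366px
Difference: 187.366 − 20.280 = 167.086px

167.1px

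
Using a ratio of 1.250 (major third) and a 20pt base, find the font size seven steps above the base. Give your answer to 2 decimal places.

95.37pt

20.0 × 1.250⁷ = 20.0 × 4.76837 ≈ 95.37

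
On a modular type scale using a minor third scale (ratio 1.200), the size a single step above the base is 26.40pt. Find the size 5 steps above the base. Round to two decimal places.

26.40 × 1.200⁴ = 26.40 × 2.07360 ≈ 54.743

54.74pt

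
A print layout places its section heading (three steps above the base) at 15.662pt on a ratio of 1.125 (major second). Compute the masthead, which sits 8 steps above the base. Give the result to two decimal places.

The gap is 8 − (3) = 5 steps, so the factor is 1.125^5.
15.662 × 1.125⁵ = 15.662 × 1.80203 ≈ 28.223

28.22pt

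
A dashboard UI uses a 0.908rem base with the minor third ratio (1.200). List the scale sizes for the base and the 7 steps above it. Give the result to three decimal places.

Step 0: 0.908rem
Step 1: 0.908 × 1.200 = 1.090
Step 2: 0.908 × 1.200² = 1.308
Step 3: 0.908 × 1.200³ = 1.569
Step 4: 0.908 × 1.200⁴ = 1.883
Step 5: 0.908 × 1.200⁵ = 2.259
Step 6: 0.908 × 1.200⁶ = 2.711
Step 7: 0.908 × 1.200⁷ = 3.254

0.908rem, 1.090rem, 1.308rem, 1.569rem, 1.883rem, 2.259rem, 2.711rem, 3.254rem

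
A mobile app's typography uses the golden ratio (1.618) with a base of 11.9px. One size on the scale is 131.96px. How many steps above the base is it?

5

1.618ⁿ = 131.96 / 11.9 = 11.0891
n = ln(11.0891) / ln(1.618) = 2.4060 / 0.4812 ≈ 5.00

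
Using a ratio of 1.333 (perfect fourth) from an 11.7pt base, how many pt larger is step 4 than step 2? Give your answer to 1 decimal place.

16.2pt

Step 2: 11.7 × 1.333² = 20.790pt
Step 4: 11.7 × 1.333⁴ = 36.941pt
Difference: 36.941 − 20.790 = 16.151pt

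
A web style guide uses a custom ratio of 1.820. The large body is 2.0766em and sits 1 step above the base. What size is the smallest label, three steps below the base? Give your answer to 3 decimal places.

0.189em

The gap is -3 − (1) = -4 steps, so the factor is 1.820^-4.
2.0766 ÷ 1.820⁴ = 2.0766 ÷ 10.97199 ≈ 0.189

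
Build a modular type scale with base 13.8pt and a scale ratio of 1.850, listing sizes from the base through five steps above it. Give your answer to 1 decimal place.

13.8pt, 25.5pt, 47.2pt, 87.4pt, 161.6pt, 299.0pt

Step 0: 13.8pt
Step 1: 13.8 × 1.850 = 25.5
Step 2: 13.8 × 1.850² = 47.2
Step 3: 13.8 × 1.850³ = 87.4
Step 4: 13.8 × 1.850⁴ = 161.6
Step 5: 13.8 × 1.850⁵ = 299.0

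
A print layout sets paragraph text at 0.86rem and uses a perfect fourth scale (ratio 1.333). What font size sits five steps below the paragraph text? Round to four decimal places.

0.2043rem

Every step multiplies by the scale ratio.
0.86 ÷ 1.333⁵ = 0.86 ÷ 4.20873 ≈ 0.2043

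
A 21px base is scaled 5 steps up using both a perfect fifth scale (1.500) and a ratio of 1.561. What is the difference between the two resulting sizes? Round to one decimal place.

35.2px

Perfect fifth: 21.0 × 1.500⁵ = 159.469px
At 1.561: 21.0 × 1.561⁵ = 194.641px
Difference: 194.641 − 159.469 = 35.172px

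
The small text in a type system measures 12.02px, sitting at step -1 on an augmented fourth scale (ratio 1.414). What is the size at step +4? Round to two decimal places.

67.94px

12.02 × 1.414⁵ = 12.02 × 5.65258 ≈ 67.944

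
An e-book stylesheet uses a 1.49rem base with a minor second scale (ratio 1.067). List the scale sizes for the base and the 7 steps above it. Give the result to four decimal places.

1.4900rem, 1.5898rem, 1.6963rem, 1.8100rem, 1.9313rem, 2.0607rem, 2.1987rem, 2.3460rem

Step 0: 1.49rem
Step 1: 1.49 × 1.067 = 1.5898
Step 2: 1.49 × 1.067² = 1.6963
Step 3: 1.49 × 1.067³ = 1.8100
Step 4: 1.49 × 1.067⁴ = 1.9313
Step 5: 1.49 × 1.067⁵ = 2.0607
Step 6: 1.49 × 1.067⁶ = 2.1987
Step 7: 1.49 × 1.067⁷ = 2.3460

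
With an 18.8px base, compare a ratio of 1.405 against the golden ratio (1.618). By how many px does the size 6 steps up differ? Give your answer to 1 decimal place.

192.7px

At 1.405: 18.8 × 1.405⁶ = 144.616px
Golden ratio: 18.8 × 1.618⁶ = 337.310px
Difference: 337.310 − 144.616 = 192.694px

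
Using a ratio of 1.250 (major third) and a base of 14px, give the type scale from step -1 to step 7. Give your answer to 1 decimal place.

11.2px, 14.0px, 17.5px, 21.9px, 27.3px, 34.2px, 42.7px, 53.4px, 66.8px

Step -1: 14.0 ÷ 1.250 = 11.2
Step 0: 14px
Step 1: 14.0 × 1.250 = 17.5
Step 2: 14.0 × 1.250² = 21.9
Step 3: 14.0 × 1.250³ = 27.3
Step 4: 14.0 × 1.250⁴ = 34.2
Step 5: 14.0 × 1.250⁵ = 42.7
Step 6: 14.0 × 1.250⁶ = 53.4
Step 7: 14.0 × 1.250⁷ = 66.8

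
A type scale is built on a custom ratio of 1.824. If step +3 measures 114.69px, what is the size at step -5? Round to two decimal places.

The gap is -5 − (3) = -8 steps, so the factor is 1.824^-8.
114.69 ÷ 1.824⁸ = 114.69 ÷ 122.51765 ≈ 0.936

0.94px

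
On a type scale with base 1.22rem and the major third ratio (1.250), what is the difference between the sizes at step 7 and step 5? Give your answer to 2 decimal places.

Step 5: 1.22 × 1.250⁵ = 3.7231rem
Step 7: 1.22 × 1.250⁷ = 5.8174rem
Difference: 5.8174 − 3.7231 = 2.0943rem

2.09rem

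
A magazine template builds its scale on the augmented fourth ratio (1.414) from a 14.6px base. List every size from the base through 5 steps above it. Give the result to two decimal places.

Step 0: 14.6px
Step 1: 14.6 × 1.414 = 20.64
Step 2: 14.6 × 1.414² = 29.19
Step 3: 14.6 × 1.414³ = 41.28
Step 4: 14.6 × 1.414⁴ = 58.36
Step 5: 14.6 × 1.414⁵ = 82.53

14.60px, 20.64px, 29.19px, 41.28px, 58.36px, 82.53px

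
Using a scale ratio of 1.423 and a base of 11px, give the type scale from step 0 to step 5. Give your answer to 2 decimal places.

Step 0: 11px
Step 1: 11.0 × 1.423 = 15.65
Step 2: 11.0 × 1.423² = 22.27
Step 3: 11.0 × 1.423³ = 31.70
Step 4: 11.0 × 1.423⁴ = 45.10
Step 5: 11.0 × 1.423⁵ = 64.18

11.00px, 15.65px, 22.27px, 31.70px, 45.10px, 64.18px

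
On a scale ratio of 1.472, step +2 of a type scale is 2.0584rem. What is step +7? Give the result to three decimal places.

The gap is 7 − (2) = 5 steps, so the factor is 1.472^5.
2.0584 × 1.472⁵ = 2.0584 × 6.91097 ≈ 14.226

14.226rem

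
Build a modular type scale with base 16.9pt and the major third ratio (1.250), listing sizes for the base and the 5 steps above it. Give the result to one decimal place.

16.9pt, 21.1pt, 26.4pt, 33.0pt, 41.3pt, 51.6pt

Step 0: 16.9pt
Step 1: 16.9 × 1.250 = 21.1
Step 2: 16.9 × 1.250² = 26.4
Step 3: 16.9 × 1.250³ = 33.0
Step 4: 16.9 × 1.250⁴ = 41.3
Step 5: 16.9 × 1.250⁵ = 51.6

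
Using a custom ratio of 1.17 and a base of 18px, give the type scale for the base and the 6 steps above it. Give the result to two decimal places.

Step 0: 18px
Step 1: 18.0 × 1.17 = 21.06
Step 2: 18.0 × 1.17² = 24.64
Step 3: 18.0 × 1.17³ = 28.83
Step 4: 18.0 × 1.17⁴ = 33.73
Step 5: 18.0 × 1.17⁵ = 39.46
Step 6: 18.0 × 1.17⁶ = 46.17

18.00px, 21.06px, 24.64px, 28.83px, 33.73px, 39.46px, 46.17px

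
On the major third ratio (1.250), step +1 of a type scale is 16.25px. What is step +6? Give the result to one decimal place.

Moving from step +1 to step +6 is 5 steps up, so multiply by r⁵.
16.25 × 1.250⁵ = 16.25 × 3.05176 ≈ 49.591

49.6px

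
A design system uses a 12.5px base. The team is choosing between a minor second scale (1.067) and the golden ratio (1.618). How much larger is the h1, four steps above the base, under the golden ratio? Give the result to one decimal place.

Minor second: 12.5 × 1.067⁴ = 16.202px
Golden ratio: 12.5 × 1.618⁴ = 85.669px
Difference: 85.669 − 16.202 = 69.467px

69.5px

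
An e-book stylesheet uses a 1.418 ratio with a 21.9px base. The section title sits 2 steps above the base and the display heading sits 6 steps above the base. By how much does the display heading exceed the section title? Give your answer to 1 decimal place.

134.0px

Step 2: 21.9 × 1.418² = 44.035px
Step 6: 21.9 × 1.418⁶ = 178.033px
Difference: 178.033 − 44.035 = 133.998px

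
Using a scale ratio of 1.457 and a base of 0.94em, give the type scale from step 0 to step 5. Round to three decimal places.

0.940em, 1.370em, 1.995em, 2.907em, 4.236em, 6.172em

Step 0: 0.94em
Step 1: 0.94 × 1.457 = 1.370
Step 2: 0.94 × 1.457² = 1.995
Step 3: 0.94 × 1.457³ = 2.907
Step 4: 0.94 × 1.457⁴ = 4.236
Step 5: 0.94 × 1.457⁵ = 6.172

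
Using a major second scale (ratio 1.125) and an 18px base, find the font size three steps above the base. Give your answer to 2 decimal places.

Every step multiplies by the scale ratio.
18.0 × 1.125³ = 18.0 × 1.42383 ≈ 25.63

25.63px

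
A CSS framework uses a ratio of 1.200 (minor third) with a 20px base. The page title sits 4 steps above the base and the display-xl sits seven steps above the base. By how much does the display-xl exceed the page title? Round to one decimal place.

30.2px

Step 4: 20.0 × 1.200⁴ = 41.472px
Step 7: 20.0 × 1.200⁷ = 71.664px
Difference: 71.664 − 41.472 = 30.192px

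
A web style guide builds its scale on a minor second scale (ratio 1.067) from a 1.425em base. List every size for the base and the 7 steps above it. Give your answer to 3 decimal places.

Step 0: 1.425em
Step 1: 1.425 × 1.067 = 1.520
Step 2: 1.425 × 1.067² = 1.622
Step 3: 1.425 × 1.067³ = 1.731
Step 4: 1.425 × 1.067⁴ = 1.847
Step 5: 1.425 × 1.067⁵ = 1.971
Step 6: 1.425 × 1.067⁶ = 2.103
Step 7: 1.425 × 1.067⁷ = 2.244

1.425em, 1.520em, 1.622em, 1.731em, 1.847em, 1.971em, 2.103em, 2.244em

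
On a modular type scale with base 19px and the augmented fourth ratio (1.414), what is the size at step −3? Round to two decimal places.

6.72px

19.0 ÷ 1.414³ = 19.0 ÷ 2.82715 ≈ 6.72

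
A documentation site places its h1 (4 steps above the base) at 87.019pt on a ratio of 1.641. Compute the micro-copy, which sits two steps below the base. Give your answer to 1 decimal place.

The gap is -2 − (4) = -6 steps, so the factor is 1.641^-6.
87.019 ÷ 1.641⁶ = 87.019 ÷ 19.52772 ≈ 4.456

4.5pt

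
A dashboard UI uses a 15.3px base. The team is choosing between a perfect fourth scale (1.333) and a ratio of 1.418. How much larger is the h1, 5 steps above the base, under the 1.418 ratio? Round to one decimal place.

Perfect fourth: 15.3 × 1.333⁵ = 64.394px
At 1.418: 15.3 × 1.418⁵ = 87.715px
Difference: 87.715 − 64.394 = 23.321px

23.3px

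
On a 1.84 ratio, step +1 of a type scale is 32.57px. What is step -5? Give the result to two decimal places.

0.84px

32.57 ÷ 1.84⁶ = 32.57 ÷ 38.80672 ≈ 0.839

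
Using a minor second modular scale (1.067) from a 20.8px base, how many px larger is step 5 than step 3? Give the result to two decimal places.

Step 3: 20.8 × 1.067³ = 25.2672px
Step 5: 20.8 × 1.067⁵ = 28.7664px
Difference: 28.7664 − 25.2672 = 3.4992px

3.50px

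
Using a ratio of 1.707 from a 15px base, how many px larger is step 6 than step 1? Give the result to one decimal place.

345.5px

Step 1: 15.0 × 1.707 = 25.605px
Step 6: 15.0 × 1.707⁶ = 371.101px
Difference: 371.101 − 25.605 = 345.496px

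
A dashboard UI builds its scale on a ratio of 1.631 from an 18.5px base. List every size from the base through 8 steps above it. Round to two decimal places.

18.50px, 30.17px, 49.21px, 80.27px, 130.91px, 213.52px, 348.25px, 568.00px, 926.41px

Step 0: 18.5px
Step 1: 18.5 × 1.631 = 30.17
Step 2: 18.5 × 1.631² = 49.21
Step 3: 18.5 × 1.631³ = 80.27
Step 4: 18.5 × 1.631⁴ = 130.91
Step 5: 18.5 × 1.631⁵ = 213.52
Step 6: 18.5 × 1.631⁶ = 348.25
Step 7: 18.5 × 1.631⁷ = 568.00
Step 8: 18.5 × 1.631⁸ = 926.41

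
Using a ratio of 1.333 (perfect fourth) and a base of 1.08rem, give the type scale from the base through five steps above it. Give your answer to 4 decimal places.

Step 0: 1.08rem
Step 1: 1.08 × 1.333 = 1.4396
Step 2: 1.08 × 1.333² = 1.9190
Step 3: 1.08 × 1.333³ = 2.5581
Step 4: 1.08 × 1.333⁴ = 3.4099
Step 5: 1.08 × 1.333⁵ = 4.5454

1.0800rem, 1.4396rem, 1.9190rem, 2.5581rem, 3.4099rem, 4.5454rem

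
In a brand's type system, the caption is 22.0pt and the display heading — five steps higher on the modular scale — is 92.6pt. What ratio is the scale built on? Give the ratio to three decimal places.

The ratio satisfies 22.0 × r⁵ = 92.6, so r = (92.6 / 22.0)^(1/5).
r = 4.2091^(1/5) ≈ 1.3330

1.333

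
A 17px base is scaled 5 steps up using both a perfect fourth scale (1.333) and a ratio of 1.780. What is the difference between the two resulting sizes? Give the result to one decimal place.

232.2px

Perfect fourth: 17.0 × 1.333⁵ = 71.548px
At 1.780: 17.0 × 1.780⁵ = 303.773px
Difference: 303.773 − 71.548 = 232.225px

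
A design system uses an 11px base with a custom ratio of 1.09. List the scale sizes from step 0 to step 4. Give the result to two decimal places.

Step 0: 11px
Step 1: 11.0 × 1.09 = 11.99
Step 2: 11.0 × 1.09² = 13.07
Step 3: 11.0 × 1.09³ = 14.25
Step 4: 11.0 × 1.09⁴ = 15.53

11.00px, 11.99px, 13.07px, 14.25px, 15.53px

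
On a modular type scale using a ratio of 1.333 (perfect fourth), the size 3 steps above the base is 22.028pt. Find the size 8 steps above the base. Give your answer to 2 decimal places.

22.028 × 1.333⁵ = 22.028 × 4.20873 ≈ 92.710

92.71pt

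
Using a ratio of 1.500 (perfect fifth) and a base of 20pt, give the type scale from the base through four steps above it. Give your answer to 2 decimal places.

Step 0: 20pt
Step 1: 20.0 × 1.500 = 30.00
Step 2: 20.0 × 1.500² = 45.00
Step 3: 20.0 × 1.500³ = 67.50
Step 4: 20.0 × 1.500⁴ = 101.25

20.00pt, 30.00pt, 45.00pt, 67.50pt, 101.25pt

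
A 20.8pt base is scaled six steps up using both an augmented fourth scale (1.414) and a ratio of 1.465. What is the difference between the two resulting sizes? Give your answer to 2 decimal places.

Augmented fourth: 20.8 × 1.414⁶ = 166.2493pt
At 1.465: 20.8 × 1.465⁶ = 205.6312pt
Difference: 205.6312 − 166.2493 = 39.3819pt

39.38pt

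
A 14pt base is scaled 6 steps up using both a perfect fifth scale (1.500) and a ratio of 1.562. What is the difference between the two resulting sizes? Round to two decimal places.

43.87pt

Perfect fifth: 14.0 × 1.500⁶ = 159.4688pt
At 1.562: 14.0 × 1.562⁶ = 203.3360pt
Difference: 203.3360 − 159.4688 = 43.8672pt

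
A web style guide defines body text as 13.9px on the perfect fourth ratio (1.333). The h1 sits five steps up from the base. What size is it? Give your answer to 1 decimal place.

58.5px

13.9 × 1.333⁵ = 13.9 × 4.20873 ≈ 58.50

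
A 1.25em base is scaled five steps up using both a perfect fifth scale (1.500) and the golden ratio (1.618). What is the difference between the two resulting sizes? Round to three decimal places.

Perfect fifth: 1.25 × 1.500⁵ = 9.49219em
Golden ratio: 1.25 × 1.618⁵ = 13.86126em
Difference: 13.86126 − 9.49219 = 4.36907em

4.369em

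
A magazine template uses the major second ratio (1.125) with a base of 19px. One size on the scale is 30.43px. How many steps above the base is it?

4

1.125ⁿ = 30.43 / 19 = 1.6016
n = ln(1.6016) / ln(1.125) = 0.4710 / 0.1178 ≈ 4.00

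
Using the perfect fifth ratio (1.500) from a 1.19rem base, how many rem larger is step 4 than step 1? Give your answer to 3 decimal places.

Step 1: 1.19 × 1.500 = 1.78500rem
Step 4: 1.19 × 1.500⁴ = 6.02438rem
Difference: 6.02438 − 1.78500 = 4.23938rem

4.239rem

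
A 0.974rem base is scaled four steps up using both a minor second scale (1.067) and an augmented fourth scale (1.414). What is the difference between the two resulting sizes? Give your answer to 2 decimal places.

2.63rem

Minor second: 0.974 × 1.067⁴ = 1.2625rem
Augmented fourth: 0.974 × 1.414⁴ = 3.8936rem
Difference: 3.8936 − 1.2625 = 2.6311rem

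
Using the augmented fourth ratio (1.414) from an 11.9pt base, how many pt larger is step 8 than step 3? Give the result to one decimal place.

156.5pt

Step 3: 11.9 × 1.414³ = 33.643pt
Step 8: 11.9 × 1.414⁸ = 190.170pt
Difference: 190.170 − 33.643 = 156.527pt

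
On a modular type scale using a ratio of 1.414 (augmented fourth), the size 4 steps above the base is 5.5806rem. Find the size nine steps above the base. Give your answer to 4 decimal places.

31.5448rem

Moving from step +4 to step +9 is 5 steps up, so multiply by r⁵.
5.5806 × 1.414⁵ = 5.5806 × 5.65258 ≈ 31.5448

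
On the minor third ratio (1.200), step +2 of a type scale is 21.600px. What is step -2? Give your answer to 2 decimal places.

10.42px

The gap is -2 − (2) = -4 steps, so the factor is 1.200^-4.
21.600 ÷ 1.200⁴ = 21.600 ÷ 2.07360 ≈ 10.417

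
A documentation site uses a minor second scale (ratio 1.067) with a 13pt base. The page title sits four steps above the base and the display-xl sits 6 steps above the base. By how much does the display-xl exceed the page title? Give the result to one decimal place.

Step 4: 13.0 × 1.067⁴ = 16.850pt
Step 6: 13.0 × 1.067⁶ = 19.184pt
Difference: 19.184 − 16.850 = 2.334pt

2.3pt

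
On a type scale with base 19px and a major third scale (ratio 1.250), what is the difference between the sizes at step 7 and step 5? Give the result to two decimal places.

32.62px

Step 5: 19.0 × 1.250⁵ = 57.9834px
Step 7: 19.0 × 1.250⁷ = 90.5991px
Difference: 90.5991 − 57.9834 = 32.6157px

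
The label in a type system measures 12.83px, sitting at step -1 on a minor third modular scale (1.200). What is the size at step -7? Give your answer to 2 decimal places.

4.30px

The gap is -7 − (-1) = -6 steps, so the factor is 1.200^-6.
12.83 ÷ 1.200⁶ = 12.83 ÷ 2.98598 ≈ 4.297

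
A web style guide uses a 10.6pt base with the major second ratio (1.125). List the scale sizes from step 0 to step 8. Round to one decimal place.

10.6pt, 11.9pt, 13.4pt, 15.1pt, 17.0pt, 19.1pt, 21.5pt, 24.2pt, 27.2pt

Step 0: 10.6pt
Step 1: 10.6 × 1.125 = 11.9
Step 2: 10.6 × 1.125² = 13.4
Step 3: 10.6 × 1.125³ = 15.1
Step 4: 10.6 × 1.125⁴ = 17.0
Step 5: 10.6 × 1.125⁵ = 19.1
Step 6: 10.6 × 1.125⁶ = 21.5
Step 7: 10.6 × 1.125⁷ = 24.2
Step 8: 10.6 × 1.125⁸ = 27.2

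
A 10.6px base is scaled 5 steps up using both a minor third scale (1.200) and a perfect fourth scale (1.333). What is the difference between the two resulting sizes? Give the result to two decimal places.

Minor third: 10.6 × 1.200⁵ = 26.3762px
Perfect fourth: 10.6 × 1.333⁵ = 44.6125px
Difference: 44.6125 − 26.3762 = 18.2363px

18.24px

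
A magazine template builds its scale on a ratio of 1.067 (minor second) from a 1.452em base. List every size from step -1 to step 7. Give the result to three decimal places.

Step -1: 1.452 ÷ 1.067 = 1.361
Step 0: 1.452em
Step 1: 1.452 × 1.067 = 1.549
Step 2: 1.452 × 1.067² = 1.653
Step 3: 1.452 × 1.067³ = 1.764
Step 4: 1.452 × 1.067⁴ = 1.882
Step 5: 1.452 × 1.067⁵ = 2.008
Step 6: 1.452 × 1.067⁶ = 2.143
Step 7: 1.452 × 1.067⁷ = 2.286

1.361em, 1.452em, 1.549em, 1.653em, 1.764em, 1.882em, 2.008em, 2.143em, 2.286em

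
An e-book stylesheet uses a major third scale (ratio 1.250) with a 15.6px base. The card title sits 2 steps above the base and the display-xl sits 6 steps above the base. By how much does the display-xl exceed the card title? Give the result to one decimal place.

Step 2: 15.6 × 1.250² = 24.375px
Step 6: 15.6 × 1.250⁶ = 59.509px
Difference: 59.509 − 24.375 = 35.134px

35.1px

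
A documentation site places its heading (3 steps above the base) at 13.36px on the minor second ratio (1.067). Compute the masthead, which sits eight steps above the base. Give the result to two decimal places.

Moving from step +3 to step +8 is 5 steps up, so multiply by r⁵.
13.36 × 1.067⁵ = 13.36 × 1.38300 ≈ 18.477

18.48px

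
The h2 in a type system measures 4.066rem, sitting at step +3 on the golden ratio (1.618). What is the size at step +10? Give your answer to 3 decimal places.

118.037rem

The gap is 10 − (3) = 7 steps, so the factor is 1.618^7.
4.066 × 1.618⁷ = 4.066 × 29.03017 ≈ 118.037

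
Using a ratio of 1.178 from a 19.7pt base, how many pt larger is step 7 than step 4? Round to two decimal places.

24.08pt

Step 4: 19.7 × 1.178⁴ = 37.9356pt
Step 7: 19.7 × 1.178⁷ = 62.0131pt
Difference: 62.0131 − 37.9356 = 24.0775pt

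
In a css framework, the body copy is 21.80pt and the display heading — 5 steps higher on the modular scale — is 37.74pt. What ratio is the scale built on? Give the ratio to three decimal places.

r⁵ = 37.74 / 21.80, so r = (37.74/21.80)^(1/5).
r = 1.7312^(1/5) ≈ 1.1160

1.116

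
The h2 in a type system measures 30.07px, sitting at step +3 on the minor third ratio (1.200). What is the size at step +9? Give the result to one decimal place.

30.07 × 1.200⁶ = 30.07 × 2.98598 ≈ 89.789

89.8px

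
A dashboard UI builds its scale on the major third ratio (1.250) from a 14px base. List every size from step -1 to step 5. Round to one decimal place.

11.2px, 14.0px, 17.5px, 21.9px, 27.3px, 34.2px, 42.7px

Step -1: 14.0 ÷ 1.250 = 11.2
Step 0: 14px
Step 1: 14.0 × 1.250 = 17.5
Step 2: 14.0 × 1.250² = 21.9
Step 3: 14.0 × 1.250³ = 27.3
Step 4: 14.0 × 1.250⁴ = 34.2
Step 5: 14.0 × 1.250⁵ = 42.7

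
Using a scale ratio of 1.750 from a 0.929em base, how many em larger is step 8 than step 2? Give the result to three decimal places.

78.873em

Step 2: 0.929 × 1.750² = 2.84506em
Step 8: 0.929 × 1.750⁸ = 81.71845em
Difference: 81.71845 − 2.84506 = 78.87339em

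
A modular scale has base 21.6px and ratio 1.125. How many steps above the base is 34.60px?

1.125ⁿ = 34.60 / 21.6 = 1.6019
n = ln(1.6019) / ln(1.125) = 0.4712 / 0.1178 ≈ 4.00

4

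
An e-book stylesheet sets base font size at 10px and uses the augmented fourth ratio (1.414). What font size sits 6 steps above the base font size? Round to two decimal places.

79.93px

Each step on a modular scale multiplies by the ratio, so the size n steps from the base is base × ratioⁿ.
10.0 × 1.414⁶ = 10.0 × 7.99275 ≈ 79.93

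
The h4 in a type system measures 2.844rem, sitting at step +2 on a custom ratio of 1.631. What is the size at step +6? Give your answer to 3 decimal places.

20.125rem

2.844 × 1.631⁴ = 2.844 × 7.07646 ≈ 20.125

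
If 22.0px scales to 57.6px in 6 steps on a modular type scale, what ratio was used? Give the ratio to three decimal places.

1.174

r⁶ = 57.6 / 22.0, so r = (57.6/22.0)^(1/6).
r = 2.6182^(1/6) ≈ 1.1740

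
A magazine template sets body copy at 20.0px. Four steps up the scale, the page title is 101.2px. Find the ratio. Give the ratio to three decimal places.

r⁴ = 101.2 / 20.0, so r = (101.2/20.0)^(1/4).
r = 5.0600^(1/4) ≈ 1.4998

1.500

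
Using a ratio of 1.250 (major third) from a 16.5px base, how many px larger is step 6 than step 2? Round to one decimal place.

37.2px

Step 2: 16.5 × 1.250² = 25.781px
Step 6: 16.5 × 1.250⁶ = 62.943px
Difference: 62.943 − 25.781 = 37.162px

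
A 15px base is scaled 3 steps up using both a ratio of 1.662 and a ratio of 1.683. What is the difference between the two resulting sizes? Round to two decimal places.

At 1.662: 15.0 × 1.662³ = 68.8627px
At 1.683: 15.0 × 1.683³ = 71.5062px
Difference: 71.5062 − 68.8627 = 2.6435px

2.64px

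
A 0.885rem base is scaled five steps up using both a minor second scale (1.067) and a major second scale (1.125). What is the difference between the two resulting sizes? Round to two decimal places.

Minor second: 0.885 × 1.067⁵ = 1.2240rem
Major second: 0.885 × 1.125⁵ = 1.5948rem
Difference: 1.5948 − 1.2240 = 0.3708rem

0.37rem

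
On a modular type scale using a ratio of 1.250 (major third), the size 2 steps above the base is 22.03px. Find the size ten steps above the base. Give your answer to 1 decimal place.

22.03 × 1.250⁸ = 22.03 × 5.96046 ≈ 131.309

131.3px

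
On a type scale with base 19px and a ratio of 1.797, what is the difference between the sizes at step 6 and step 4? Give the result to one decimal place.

441.7px

Step 4: 19.0 × 1.797⁴ = 198.128px
Step 6: 19.0 × 1.797⁶ = 639.797px
Difference: 639.797 − 198.128 = 441.669px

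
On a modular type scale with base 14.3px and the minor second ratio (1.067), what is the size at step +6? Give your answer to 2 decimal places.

A modular type scale is a geometric sequence: sizeₙ = base × rⁿ.
14.3 × 1.067⁶ = 14.3 × 1.47566 ≈ 21.10

21.10px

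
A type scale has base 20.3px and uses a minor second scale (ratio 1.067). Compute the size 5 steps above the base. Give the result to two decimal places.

28.07px

20.3 × 1.067⁵ = 20.3 × 1.38300 ≈ 28.07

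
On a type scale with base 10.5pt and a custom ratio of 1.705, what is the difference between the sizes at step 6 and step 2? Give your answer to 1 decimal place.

Step 2: 10.5 × 1.705² = 30.524pt
Step 6: 10.5 × 1.705⁶ = 257.950pt
Difference: 257.950 − 30.524 = 227.426pt

227.4pt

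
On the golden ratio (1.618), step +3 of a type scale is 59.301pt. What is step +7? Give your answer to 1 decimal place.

406.4pt

The gap is 7 − (3) = 4 steps, so the factor is 1.618^4.
59.301 × 1.618⁴ = 59.301 × 6.85353 ≈ 406.421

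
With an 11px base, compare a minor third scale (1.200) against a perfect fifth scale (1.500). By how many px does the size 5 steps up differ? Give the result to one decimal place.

56.2px

Minor third: 11.0 × 1.200⁵ = 27.372px
Perfect fifth: 11.0 × 1.500⁵ = 83.531px
Difference: 83.531 − 27.372 = 56.159px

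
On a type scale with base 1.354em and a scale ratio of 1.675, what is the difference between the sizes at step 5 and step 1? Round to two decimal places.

15.58em

Step 1: 1.354 × 1.675 = 2.2680em
Step 5: 1.354 × 1.675⁵ = 17.8522em
Difference: 17.8522 − 2.2680 = 15.5842em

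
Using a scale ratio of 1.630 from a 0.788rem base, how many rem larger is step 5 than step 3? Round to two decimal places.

5.65rem

Step 3: 0.788 × 1.630³ = 3.4126rem
Step 5: 0.788 × 1.630⁵ = 9.0670rem
Difference: 9.0670 − 3.4126 = 5.6544rem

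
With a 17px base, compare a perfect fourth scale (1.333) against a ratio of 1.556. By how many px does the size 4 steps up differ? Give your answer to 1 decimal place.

Perfect fourth: 17.0 × 1.333⁴ = 53.675px
At 1.556: 17.0 × 1.556⁴ = 99.652px
Difference: 99.652 − 53.675 = 45.977px

46.0px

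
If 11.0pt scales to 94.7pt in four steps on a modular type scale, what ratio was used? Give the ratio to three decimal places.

The ratio satisfies 11.0 × r⁴ = 94.7, so r = (94.7 / 11.0)^(1/4).
r = 8.6091^(1/4) ≈ 1.7129

1.713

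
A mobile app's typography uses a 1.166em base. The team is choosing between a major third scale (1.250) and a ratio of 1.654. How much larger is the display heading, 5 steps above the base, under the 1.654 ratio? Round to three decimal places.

Major third: 1.166 × 1.250⁵ = 3.55835em
At 1.654: 1.166 × 1.654⁵ = 14.43365em
Difference: 14.43365 − 3.55835 = 10.87530em

10.875em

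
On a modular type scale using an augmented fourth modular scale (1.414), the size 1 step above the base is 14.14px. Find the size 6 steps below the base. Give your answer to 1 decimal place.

1.3px

The gap is -6 − (1) = -7 steps, so the factor is 1.414^-7.
14.14 ÷ 1.414⁷ = 14.14 ÷ 11.30175 ≈ 1.251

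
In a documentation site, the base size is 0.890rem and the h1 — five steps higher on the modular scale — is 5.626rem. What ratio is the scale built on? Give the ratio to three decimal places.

r⁵ = 5.626 / 0.890, so r = (5.626/0.890)^(1/5).
r = 6.3213^(1/5) ≈ 1.4460

1.446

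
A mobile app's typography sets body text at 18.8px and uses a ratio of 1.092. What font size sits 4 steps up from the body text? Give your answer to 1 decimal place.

Each step on a modular scale multiplies by the ratio, so the size n steps from the base is base × ratioⁿ.
18.8 × 1.092⁴ = 18.8 × 1.42197 ≈ 26.73

26.7px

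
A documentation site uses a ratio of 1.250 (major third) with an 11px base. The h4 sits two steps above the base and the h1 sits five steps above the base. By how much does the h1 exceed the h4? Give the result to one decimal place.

Step 2: 11.0 × 1.250² = 17.188px
Step 5: 11.0 × 1.250⁵ = 33.569px
Difference: 33.569 − 17.188 = 16.381px

16.4px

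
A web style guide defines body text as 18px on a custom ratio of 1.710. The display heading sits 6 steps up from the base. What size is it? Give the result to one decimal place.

18.0 × 1.710⁶ = 18.0 × 25.00211 ≈ 450.04

450.0px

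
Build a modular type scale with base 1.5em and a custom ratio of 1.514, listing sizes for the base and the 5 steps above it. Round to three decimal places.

1.500em, 2.271em, 3.438em, 5.206em, 7.881em, 11.932em

Step 0: 1.5em
Step 1: 1.5 × 1.514 = 2.271
Step 2: 1.5 × 1.514² = 3.438
Step 3: 1.5 × 1.514³ = 5.206
Step 4: 1.5 × 1.514⁴ = 7.881
Step 5: 1.5 × 1.514⁵ = 11.932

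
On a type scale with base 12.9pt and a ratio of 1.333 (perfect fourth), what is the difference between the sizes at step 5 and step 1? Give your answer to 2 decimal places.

Step 1: 12.9 × 1.333 = 17.1957pt
Step 5: 12.9 × 1.333⁵ = 54.2926pt
Difference: 54.2926 − 17.1957 = 37.0969pt

37.10pt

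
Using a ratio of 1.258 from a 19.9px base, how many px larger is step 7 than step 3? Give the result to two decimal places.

59.61px

Step 3: 19.9 × 1.258³ = 39.6182px
Step 7: 19.9 × 1.258⁷ = 99.2242px
Difference: 99.2242 − 39.6182 = 59.6060px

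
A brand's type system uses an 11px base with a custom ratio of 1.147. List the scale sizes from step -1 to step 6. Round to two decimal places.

Step -1: 11.0 ÷ 1.147 = 9.59
Step 0: 11px
Step 1: 11.0 × 1.147 = 12.62
Step 2: 11.0 × 1.147² = 14.47
Step 3: 11.0 × 1.147³ = 16.60
Step 4: 11.0 × 1.147⁴ = 19.04
Step 5: 11.0 × 1.147⁵ = 21.84
Step 6: 11.0 × 1.147⁶ = 25.05

9.59px, 11.00px, 12.62px, 14.47px, 16.60px, 19.04px, 21.84px, 25.05px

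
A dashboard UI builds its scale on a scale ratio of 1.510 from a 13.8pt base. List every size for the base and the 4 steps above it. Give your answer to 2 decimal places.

Step 0: 13.8pt
Step 1: 13.8 × 1.510 = 20.84
Step 2: 13.8 × 1.510² = 31.47
Step 3: 13.8 × 1.510³ = 47.51
Step 4: 13.8 × 1.510⁴ = 71.74

13.80pt, 20.84pt, 31.47pt, 47.51pt, 71.74pt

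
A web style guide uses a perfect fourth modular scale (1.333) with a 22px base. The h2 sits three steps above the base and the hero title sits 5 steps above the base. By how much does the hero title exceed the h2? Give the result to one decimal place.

Step 3: 22.0 × 1.333³ = 52.109px
Step 5: 22.0 × 1.333⁵ = 92.592px
Difference: 92.592 − 52.109 = 40.483px

40.5px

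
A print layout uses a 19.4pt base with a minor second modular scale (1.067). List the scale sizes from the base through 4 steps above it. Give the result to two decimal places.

19.40pt, 20.70pt, 22.09pt, 23.57pt, 25.15pt

Step 0: 19.4pt
Step 1: 19.4 × 1.067 = 20.70
Step 2: 19.4 × 1.067² = 22.09
Step 3: 19.4 × 1.067³ = 23.57
Step 4: 19.4 × 1.067⁴ = 25.15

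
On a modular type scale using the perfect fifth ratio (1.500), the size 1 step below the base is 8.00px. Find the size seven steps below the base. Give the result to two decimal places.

0.70px

8.00 ÷ 1.500⁶ = 8.00 ÷ 11.39062 ≈ 0.702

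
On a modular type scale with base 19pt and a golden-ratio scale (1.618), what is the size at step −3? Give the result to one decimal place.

Each step on a modular scale multiplies by the ratio, so the size n steps from the base is base × ratioⁿ.
19.0 ÷ 1.618³ = 19.0 ÷ 4.23580 ≈ 4.49

4.5pt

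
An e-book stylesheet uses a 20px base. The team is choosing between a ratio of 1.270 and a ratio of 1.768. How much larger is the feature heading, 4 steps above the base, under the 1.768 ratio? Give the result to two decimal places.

143.39px

At 1.270: 20.0 × 1.270⁴ = 52.0289px
At 1.768: 20.0 × 1.768⁴ = 195.4155px
Difference: 195.4155 − 52.0289 = 143.3866px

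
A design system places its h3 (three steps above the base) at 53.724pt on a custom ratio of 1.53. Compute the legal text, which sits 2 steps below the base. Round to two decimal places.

6.41pt

53.724 ÷ 1.53⁵ = 53.724 ÷ 8.38411 ≈ 6.408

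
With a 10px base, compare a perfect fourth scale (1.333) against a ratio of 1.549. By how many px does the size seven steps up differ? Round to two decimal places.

Perfect fourth: 10.0 × 1.333⁷ = 74.7844px
At 1.549: 10.0 × 1.549⁷ = 213.9735px
Difference: 213.9735 − 74.7844 = 139.1891px

139.19px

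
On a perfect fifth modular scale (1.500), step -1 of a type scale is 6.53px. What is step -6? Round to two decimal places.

0.86px

6.53 ÷ 1.500⁵ = 6.53 ÷ 7.59375 ≈ 0.860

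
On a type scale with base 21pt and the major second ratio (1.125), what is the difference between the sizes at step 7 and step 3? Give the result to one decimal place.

18.0pt

Step 3: 21.0 × 1.125³ = 29.900pt
Step 7: 21.0 × 1.125⁷ = 47.895pt
Difference: 47.895 − 29.900 = 17.995pt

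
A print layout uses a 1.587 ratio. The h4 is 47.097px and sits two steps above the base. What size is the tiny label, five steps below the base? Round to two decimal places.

The gap is -5 − (2) = -7 steps, so the factor is 1.587^-7.
47.097 ÷ 1.587⁷ = 47.097 ÷ 25.35353 ≈ 1.858

1.86px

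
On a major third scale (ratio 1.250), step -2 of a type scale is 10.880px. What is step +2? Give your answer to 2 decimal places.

26.56px

The gap is 2 − (-2) = 4 steps, so the factor is 1.250^4.
10.880 × 1.250⁴ = 10.880 × 2.44141 ≈ 26.563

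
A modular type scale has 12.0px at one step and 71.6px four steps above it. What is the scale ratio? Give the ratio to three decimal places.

The ratio satisfies 12.0 × r⁴ = 71.6, so r = (71.6 / 12.0)^(1/4).
r = 5.9667^(1/4) ≈ 1.5629

1.563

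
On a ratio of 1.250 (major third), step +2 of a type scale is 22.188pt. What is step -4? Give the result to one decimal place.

5.8pt

The gap is -4 − (2) = -6 steps, so the factor is 1.250^-6.
22.188 ÷ 1.250⁶ = 22.188 ÷ 3.81470 ≈ 5.816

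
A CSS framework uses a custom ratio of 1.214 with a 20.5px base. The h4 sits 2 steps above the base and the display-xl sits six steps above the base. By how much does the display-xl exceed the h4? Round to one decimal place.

35.4px

Step 2: 20.5 × 1.214² = 30.213px
Step 6: 20.5 × 1.214⁶ = 65.624px
Difference: 65.624 − 30.213 = 35.411px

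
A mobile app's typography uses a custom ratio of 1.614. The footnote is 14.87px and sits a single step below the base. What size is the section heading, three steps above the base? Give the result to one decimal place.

The gap is 3 − (-1) = 4 steps, so the factor is 1.614^4.
14.87 × 1.614⁴ = 14.87 × 6.78600 ≈ 100.908

100.9px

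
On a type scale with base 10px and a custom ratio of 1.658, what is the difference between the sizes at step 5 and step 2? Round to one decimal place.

Step 2: 10.0 × 1.658² = 27.490px
Step 5: 10.0 × 1.658⁵ = 125.292px
Difference: 125.292 − 27.490 = 97.802px

97.8px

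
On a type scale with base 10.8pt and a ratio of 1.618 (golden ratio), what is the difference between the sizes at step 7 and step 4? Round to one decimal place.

239.5pt

Step 4: 10.8 × 1.618⁴ = 74.018pt
Step 7: 10.8 × 1.618⁷ = 313.526pt
Difference: 313.526 − 74.018 = 239.508pt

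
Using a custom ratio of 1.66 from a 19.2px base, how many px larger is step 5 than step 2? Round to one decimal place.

189.1px

Step 2: 19.2 × 1.66² = 52.908px
Step 5: 19.2 × 1.66⁵ = 242.015px
Difference: 242.015 − 52.908 = 189.107px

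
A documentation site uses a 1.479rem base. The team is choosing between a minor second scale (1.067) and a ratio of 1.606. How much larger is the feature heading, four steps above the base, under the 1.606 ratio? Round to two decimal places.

7.92rem

Minor second: 1.479 × 1.067⁴ = 1.9170rem
At 1.606: 1.479 × 1.606⁴ = 9.8390rem
Difference: 9.8390 − 1.9170 = 7.9220rem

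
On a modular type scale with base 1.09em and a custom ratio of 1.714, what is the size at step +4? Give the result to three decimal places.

9.407em

Every step multiplies by the scale ratio.
1.09 × 1.714⁴ = 1.09 × 8.63065 ≈ 9.407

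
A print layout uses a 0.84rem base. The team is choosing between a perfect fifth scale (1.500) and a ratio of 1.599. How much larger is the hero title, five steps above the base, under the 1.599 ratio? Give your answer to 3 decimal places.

Perfect fifth: 0.84 × 1.500⁵ = 6.37875rem
At 1.599: 0.84 × 1.599⁵ = 8.78055rem
Difference: 8.78055 − 6.37875 = 2.40180rem

2.402rem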